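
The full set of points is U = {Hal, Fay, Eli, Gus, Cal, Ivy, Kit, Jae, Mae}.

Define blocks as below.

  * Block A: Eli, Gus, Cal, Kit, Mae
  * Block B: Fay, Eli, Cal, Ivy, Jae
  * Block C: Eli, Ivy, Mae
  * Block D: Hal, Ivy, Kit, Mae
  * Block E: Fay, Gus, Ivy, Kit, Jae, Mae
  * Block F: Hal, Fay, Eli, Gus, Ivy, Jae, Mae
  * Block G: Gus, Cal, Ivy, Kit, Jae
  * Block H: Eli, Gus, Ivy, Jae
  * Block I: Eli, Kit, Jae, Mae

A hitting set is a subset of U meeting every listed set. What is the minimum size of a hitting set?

Take T = {Eli, Ivy}. Each listed block contains at least one of these, so T is a hitting set of size 2.
No single point lies in every block, so at least 2 are needed and 2 is optimal.

2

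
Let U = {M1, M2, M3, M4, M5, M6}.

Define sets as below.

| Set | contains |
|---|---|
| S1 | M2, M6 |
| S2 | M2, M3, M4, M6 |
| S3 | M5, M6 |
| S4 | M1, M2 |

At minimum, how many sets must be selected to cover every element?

3

Take {S2, S3, S4}. Their union is {M1, M2, M3, M4, M5, M6}, which is all 6 elements.
Only S4 contains M1, so S4 is forced; the remaining 4 elements need at least 2 more sets (each remaining set adds at most 3) — so at least 3 sets are needed, and 3 is optimal.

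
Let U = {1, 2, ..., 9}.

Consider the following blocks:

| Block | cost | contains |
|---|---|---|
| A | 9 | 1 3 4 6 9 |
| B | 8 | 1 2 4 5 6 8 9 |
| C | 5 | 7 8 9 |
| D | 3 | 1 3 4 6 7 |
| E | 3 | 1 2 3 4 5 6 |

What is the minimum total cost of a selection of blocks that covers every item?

C, E together cover every item (C ∪ E = {1, 2, 3, 4, 5, 6, 7, 8, 9}); total cost 5 + 3 = 8.
No covering selection has total cost below 8.

8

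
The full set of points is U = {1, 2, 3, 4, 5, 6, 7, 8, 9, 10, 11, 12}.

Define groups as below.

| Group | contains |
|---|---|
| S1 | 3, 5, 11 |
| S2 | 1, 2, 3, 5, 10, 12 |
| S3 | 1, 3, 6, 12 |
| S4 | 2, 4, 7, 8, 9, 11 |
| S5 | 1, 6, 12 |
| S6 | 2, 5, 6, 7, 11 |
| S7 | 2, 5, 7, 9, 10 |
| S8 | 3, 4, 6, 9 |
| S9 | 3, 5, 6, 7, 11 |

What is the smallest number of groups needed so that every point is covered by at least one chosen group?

3

S2, S4, and S9 cover everything between them: the union {1, 2, 3, 4, 5, 6, 7, 8, 9, 10, 11, 12} is all of U.
Only S4 contains 8, so S4 is forced; the remaining 6 points need at least 2 more groups (each remaining group adds at most 5) — so at least 3 groups are needed, and 3 is optimal.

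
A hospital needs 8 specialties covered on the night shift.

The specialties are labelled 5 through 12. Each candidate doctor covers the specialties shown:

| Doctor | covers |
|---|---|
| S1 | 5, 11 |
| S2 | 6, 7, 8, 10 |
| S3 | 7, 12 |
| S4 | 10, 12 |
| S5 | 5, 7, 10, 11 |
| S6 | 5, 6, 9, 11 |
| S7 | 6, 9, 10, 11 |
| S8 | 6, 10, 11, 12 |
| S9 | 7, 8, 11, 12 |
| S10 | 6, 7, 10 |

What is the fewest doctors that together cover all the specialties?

Take {S5, S6, S9}. Their union is {5, 6, 7, 8, 9, 10, 11, 12}, which is all 8 specialties.
No 2 of the 10 doctors cover everything (all 45 combinations miss at least one specialty), so 3 is optimal.

3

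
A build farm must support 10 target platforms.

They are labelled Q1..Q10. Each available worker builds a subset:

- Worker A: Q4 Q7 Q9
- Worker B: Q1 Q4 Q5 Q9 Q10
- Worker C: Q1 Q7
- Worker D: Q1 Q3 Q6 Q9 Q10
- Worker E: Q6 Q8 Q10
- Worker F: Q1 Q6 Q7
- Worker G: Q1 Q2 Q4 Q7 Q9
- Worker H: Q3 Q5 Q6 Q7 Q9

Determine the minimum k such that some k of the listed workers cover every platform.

3

Take {E, G, H}. Their union is {Q1, Q2, Q3, Q4, Q5, Q6, Q7, Q8, Q9, Q10}, which is all 10 platforms.
Only G contains Q2, so G is forced; the remaining 5 platforms need at least 2 more workers (each remaining worker adds at most 3) — so at least 3 workers are needed, and 3 is optimal.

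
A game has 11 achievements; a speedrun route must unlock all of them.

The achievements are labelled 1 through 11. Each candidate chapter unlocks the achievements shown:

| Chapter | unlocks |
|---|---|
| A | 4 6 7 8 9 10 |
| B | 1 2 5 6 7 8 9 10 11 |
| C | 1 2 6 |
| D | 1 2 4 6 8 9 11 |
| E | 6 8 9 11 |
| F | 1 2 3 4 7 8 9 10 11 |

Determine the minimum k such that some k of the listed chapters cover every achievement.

2

B and F together: B ∪ F = {1, 2, 3, 4, 5, 6, 7, 8, 9, 10, 11} — every achievement is covered.
No single chapter has all 11 achievements (the largest, B, has 9), so 2 is optimal.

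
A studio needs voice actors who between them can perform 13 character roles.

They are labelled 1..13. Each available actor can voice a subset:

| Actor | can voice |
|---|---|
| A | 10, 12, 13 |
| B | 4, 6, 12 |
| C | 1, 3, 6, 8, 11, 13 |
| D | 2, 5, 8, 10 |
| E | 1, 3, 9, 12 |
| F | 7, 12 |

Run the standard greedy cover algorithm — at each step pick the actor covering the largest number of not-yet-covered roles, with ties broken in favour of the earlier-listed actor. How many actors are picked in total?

Greedy: pick C (covers 6 new) → pick D (covers 3 new) → pick B (covers 2 new) → pick E (covers 1 new) → pick F (covers 1 new). Total picks: 5.

5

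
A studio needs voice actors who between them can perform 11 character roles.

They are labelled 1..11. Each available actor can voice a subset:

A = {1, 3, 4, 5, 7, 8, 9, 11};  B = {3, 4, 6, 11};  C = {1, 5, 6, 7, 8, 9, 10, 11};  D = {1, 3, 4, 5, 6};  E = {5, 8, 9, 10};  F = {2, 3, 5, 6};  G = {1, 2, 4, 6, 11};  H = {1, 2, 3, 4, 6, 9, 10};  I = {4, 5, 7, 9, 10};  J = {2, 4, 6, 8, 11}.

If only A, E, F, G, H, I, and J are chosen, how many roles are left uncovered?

Union of A, E, F, G, H, I, J = {1, 2, 3, 4, 5, 6, 7, 8, 9, 10, 11} — that's every role, so 0 are uncovered.

0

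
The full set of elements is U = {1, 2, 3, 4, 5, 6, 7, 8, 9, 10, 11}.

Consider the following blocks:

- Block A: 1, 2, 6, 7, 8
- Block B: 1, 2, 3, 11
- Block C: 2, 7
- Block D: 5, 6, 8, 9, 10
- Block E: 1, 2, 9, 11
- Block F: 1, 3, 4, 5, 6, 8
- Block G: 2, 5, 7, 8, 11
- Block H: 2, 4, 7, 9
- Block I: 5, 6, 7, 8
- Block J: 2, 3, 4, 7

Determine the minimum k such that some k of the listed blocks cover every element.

3

B and D and H together: B ∪ D ∪ H = {1, 2, 3, 4, 5, 6, 7, 8, 9, 10, 11} — every element is covered.
Only D contains 10, so D is forced; the remaining 6 elements need at least 2 more blocks (each remaining block adds at most 4) — so at least 3 blocks are needed, and 3 is optimal.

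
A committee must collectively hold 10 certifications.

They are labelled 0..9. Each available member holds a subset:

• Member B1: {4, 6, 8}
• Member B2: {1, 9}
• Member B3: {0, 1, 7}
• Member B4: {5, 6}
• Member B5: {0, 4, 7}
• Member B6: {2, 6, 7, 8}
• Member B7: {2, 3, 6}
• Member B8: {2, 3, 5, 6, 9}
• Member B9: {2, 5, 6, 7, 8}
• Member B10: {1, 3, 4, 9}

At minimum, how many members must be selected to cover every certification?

Take {B1, B3, B8}. Their union is {0, 1, 2, 3, 4, 5, 6, 7, 8, 9}, which is all 10 certifications.
No 2 of the 10 members cover everything (all 45 combinations miss at least one certification), so 3 is optimal.

3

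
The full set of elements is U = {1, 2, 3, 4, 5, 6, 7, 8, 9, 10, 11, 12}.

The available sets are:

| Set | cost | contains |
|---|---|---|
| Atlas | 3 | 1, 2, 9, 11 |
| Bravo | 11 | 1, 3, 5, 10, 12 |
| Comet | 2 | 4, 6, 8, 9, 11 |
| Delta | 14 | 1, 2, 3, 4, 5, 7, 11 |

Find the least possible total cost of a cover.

27

Bravo, Comet, Delta together cover every element (Bravo ∪ Comet ∪ Delta = {1, 2, 3, 4, 5, 6, 7, 8, 9, 10, 11, 12}); total cost 11 + 2 + 14 = 27.
The greedy pick Comet, Atlas, Bravo, Delta costs 30; no covering selection beats 27.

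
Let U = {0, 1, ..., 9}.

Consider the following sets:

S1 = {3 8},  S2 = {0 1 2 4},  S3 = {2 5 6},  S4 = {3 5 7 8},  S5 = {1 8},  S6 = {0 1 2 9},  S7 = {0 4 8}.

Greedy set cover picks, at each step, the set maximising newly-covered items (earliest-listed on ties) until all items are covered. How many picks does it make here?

Greedy: pick S2 (covers 4 new) → pick S4 (covers 4 new) → pick S3 (covers 1 new) → pick S6 (covers 1 new). Total picks: 4.

4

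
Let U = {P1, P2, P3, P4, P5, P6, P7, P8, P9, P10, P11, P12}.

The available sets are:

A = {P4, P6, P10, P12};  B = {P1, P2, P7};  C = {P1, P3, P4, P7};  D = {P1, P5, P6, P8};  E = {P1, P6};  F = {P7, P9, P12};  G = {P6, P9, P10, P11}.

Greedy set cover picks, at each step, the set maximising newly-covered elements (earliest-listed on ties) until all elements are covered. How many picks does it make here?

Greedy: pick A (covers 4 new) → pick B (covers 3 new) → pick D (covers 2 new) → pick G (covers 2 new) → pick C (covers 1 new). Total picks: 5.

5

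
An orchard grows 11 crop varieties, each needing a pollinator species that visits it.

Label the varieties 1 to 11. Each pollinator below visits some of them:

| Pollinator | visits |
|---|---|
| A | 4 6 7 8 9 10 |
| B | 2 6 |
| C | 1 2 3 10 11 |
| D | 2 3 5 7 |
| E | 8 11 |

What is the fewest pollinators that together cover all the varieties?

Take {A, C, D}. Their union is {1, 2, 3, 4, 5, 6, 7, 8, 9, 10, 11}, which is all 11 varieties.
Only C contains 1, so C is forced; the remaining 6 varieties need at least 2 more pollinators (each remaining pollinator adds at most 5) — so at least 3 pollinators are needed, and 3 is optimal.

3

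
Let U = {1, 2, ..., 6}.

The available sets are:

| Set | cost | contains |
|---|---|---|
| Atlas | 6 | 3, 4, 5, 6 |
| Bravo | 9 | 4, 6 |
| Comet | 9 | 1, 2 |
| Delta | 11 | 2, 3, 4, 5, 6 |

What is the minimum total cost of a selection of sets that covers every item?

15

Atlas, Comet together cover every item (Atlas ∪ Comet = {1, 2, 3, 4, 5, 6}); total cost 6 + 9 = 15.
No covering selection has total cost below 15.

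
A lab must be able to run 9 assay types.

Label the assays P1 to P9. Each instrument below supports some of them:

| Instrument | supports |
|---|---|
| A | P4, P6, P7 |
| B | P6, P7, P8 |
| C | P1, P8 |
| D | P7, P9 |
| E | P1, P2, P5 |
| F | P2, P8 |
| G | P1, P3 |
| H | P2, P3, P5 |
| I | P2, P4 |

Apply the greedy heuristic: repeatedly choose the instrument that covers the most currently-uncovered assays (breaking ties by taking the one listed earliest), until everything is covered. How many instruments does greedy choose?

Greedy: pick A (covers 3 new) → pick E (covers 3 new) → pick B (covers 1 new) → pick D (covers 1 new) → pick G (covers 1 new). Total picks: 5.
(The true minimum cover uses only 4 instruments, so greedy is not optimal here.)

5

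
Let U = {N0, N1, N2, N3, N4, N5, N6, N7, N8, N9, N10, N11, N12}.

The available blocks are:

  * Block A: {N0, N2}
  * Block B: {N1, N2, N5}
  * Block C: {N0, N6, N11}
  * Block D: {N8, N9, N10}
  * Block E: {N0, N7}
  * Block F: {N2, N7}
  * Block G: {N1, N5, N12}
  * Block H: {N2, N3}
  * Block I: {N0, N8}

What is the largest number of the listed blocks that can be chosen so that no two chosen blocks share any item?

4

C, D, G, H are pairwise disjoint (C={N0,N6,N11}; D={N8,N9,N10}; G={N1,N5,N12}; H={N2,N3}).
Every remaining block overlaps one of these, and no 5 of the listed blocks are pairwise disjoint, so 4 is the maximum.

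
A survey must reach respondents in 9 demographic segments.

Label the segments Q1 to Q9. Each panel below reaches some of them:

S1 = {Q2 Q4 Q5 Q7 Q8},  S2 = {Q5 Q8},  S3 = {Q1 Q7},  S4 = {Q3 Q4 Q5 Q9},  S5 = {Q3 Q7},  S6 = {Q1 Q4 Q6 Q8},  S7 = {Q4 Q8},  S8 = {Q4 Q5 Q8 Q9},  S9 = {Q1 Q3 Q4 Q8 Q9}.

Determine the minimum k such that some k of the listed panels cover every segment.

3

S1 and S6 and S9 together: S1 ∪ S6 ∪ S9 = {Q1, Q2, Q3, Q4, Q5, Q6, Q7, Q8, Q9} — every segment is covered.
Only S1 contains Q2, so S1 is forced; the remaining 4 segments need at least 2 more panels (each remaining panel adds at most 3) — so at least 3 panels are needed, and 3 is optimal.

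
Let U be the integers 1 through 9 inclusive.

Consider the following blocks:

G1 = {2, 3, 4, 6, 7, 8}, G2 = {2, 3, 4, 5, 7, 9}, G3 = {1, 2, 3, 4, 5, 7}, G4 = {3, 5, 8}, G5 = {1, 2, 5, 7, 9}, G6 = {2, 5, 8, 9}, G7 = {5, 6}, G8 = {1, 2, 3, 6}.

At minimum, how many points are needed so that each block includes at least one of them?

2

The 2 points {2, 5} hit every block.
No single point lies in every block, so at least 2 are needed and 2 is optimal.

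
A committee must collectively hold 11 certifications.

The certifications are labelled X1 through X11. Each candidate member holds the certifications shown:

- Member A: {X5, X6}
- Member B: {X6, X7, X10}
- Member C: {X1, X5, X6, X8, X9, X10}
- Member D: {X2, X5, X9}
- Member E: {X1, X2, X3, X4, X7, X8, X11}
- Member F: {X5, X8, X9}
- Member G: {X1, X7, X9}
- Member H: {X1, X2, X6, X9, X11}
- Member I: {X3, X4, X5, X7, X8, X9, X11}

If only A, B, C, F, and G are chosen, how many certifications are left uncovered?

Union of A, B, C, F, G = {X1, X5, X6, X7, X8, X9, X10}.
Not covered: X2, X3, X4, X11 — 4 certifications.

4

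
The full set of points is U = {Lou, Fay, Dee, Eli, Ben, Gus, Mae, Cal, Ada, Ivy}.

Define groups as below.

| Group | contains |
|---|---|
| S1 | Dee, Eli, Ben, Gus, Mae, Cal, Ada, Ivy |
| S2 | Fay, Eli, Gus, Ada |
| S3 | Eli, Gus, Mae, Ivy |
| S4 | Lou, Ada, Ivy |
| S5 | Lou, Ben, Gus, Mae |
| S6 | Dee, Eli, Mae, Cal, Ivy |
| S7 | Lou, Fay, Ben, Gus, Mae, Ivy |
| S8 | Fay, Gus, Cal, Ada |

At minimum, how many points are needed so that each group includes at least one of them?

Take H = {Mae, Ada}. Each listed group contains at least one of these, so H is a hitting set of size 2.
No single point lies in every group, so at least 2 are needed and 2 is optimal.

2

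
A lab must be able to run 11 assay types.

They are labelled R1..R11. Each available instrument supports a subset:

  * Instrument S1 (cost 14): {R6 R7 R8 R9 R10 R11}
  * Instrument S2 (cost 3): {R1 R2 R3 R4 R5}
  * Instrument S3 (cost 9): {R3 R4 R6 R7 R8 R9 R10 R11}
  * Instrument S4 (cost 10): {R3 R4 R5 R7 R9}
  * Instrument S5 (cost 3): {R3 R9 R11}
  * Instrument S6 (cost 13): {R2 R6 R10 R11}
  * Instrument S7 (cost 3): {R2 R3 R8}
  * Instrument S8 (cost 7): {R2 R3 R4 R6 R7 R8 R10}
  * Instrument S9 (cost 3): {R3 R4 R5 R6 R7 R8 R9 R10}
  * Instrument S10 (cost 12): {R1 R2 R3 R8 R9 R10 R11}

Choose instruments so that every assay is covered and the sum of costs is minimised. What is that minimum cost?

9

S2, S5, S9 together cover every assay (S2 ∪ S5 ∪ S9 = {R1, R2, R3, R4, R5, R6, R7, R8, R9, R10, R11}); total cost 3 + 3 + 3 = 9.
No covering selection has total cost below 9.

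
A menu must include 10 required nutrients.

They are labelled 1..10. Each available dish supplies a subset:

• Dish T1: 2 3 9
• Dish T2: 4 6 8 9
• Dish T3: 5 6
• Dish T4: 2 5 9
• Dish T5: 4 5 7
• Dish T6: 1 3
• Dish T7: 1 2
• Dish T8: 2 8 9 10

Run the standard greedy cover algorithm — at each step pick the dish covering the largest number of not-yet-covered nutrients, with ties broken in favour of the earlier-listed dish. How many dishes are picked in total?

Greedy: pick T2 (covers 4 new) → pick T1 (covers 2 new) → pick T5 (covers 2 new) → pick T6 (covers 1 new) → pick T8 (covers 1 new). Total picks: 5.
(The true minimum cover uses only 4 dishes, so greedy is not optimal here.)

5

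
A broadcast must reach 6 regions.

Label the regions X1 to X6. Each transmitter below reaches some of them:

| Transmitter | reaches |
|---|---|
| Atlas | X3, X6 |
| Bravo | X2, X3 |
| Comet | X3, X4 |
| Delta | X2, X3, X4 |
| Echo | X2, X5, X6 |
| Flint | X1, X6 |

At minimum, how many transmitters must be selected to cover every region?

3

Take {Delta, Echo, Flint}. Their union is {X1, X2, X3, X4, X5, X6}, which is all 6 regions.
Only Flint contains X1, so Flint is forced; the remaining 4 regions need at least 2 more transmitters (each remaining transmitter adds at most 3) — so at least 3 transmitters are needed, and 3 is optimal.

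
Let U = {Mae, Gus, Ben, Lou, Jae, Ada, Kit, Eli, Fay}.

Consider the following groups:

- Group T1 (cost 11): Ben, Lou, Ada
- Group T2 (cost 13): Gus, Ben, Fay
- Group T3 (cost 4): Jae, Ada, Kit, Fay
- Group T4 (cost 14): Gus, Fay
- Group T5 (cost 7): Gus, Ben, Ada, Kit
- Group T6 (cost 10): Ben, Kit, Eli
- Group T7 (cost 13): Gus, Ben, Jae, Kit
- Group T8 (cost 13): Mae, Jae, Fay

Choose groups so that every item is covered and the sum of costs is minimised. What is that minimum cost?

41

T1, T5, T6, T8 together cover every item (T1 ∪ T5 ∪ T6 ∪ T8 = {Mae, Gus, Ben, Lou, Jae, Ada, Kit, Eli, Fay}); total cost 11 + 7 + 10 + 13 = 41.
The greedy pick T3, T5, T6, T1, T8 costs 45; no covering selection beats 41.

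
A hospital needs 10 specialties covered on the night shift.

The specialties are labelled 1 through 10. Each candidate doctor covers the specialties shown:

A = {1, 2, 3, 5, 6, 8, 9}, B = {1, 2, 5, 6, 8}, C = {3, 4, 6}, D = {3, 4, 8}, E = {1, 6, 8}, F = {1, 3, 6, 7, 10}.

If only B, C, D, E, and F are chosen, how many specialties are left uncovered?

Union of B, C, D, E, F = {1, 2, 3, 4, 5, 6, 7, 8, 10}.
Not covered: 9 — 1 specialty.

1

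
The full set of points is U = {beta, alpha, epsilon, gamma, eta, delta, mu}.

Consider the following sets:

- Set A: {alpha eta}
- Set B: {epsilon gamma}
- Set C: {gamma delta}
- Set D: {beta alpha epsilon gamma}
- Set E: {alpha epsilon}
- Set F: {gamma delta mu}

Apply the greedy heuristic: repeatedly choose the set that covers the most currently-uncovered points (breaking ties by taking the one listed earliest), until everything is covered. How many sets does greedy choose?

3

Greedy: pick D (covers 4 new) → pick F (covers 2 new) → pick A (covers 1 new). Total picks: 3.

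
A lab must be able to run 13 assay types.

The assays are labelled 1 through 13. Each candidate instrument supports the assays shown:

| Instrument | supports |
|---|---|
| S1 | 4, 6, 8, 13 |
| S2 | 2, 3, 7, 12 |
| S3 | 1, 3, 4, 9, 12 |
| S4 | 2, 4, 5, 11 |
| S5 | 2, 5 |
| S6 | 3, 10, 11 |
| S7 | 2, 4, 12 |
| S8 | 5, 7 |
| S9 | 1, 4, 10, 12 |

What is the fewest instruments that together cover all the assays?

5

Take {S1, S3, S6, S7, S8}. Their union is {1, 2, 3, 4, 5, 6, 7, 8, 9, 10, 11, 12, 13}, which is all 13 assays.
No 4 of the 9 instruments cover everything (all 126 combinations miss at least one assay), so 5 is optimal.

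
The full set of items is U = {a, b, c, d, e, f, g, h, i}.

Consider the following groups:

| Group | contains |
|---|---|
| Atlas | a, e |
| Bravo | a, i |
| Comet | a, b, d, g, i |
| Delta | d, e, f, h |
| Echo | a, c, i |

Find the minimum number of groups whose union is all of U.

3

Comet and Delta and Echo together: Comet ∪ Delta ∪ Echo = {a, b, c, d, e, f, g, h, i} — every item is covered.
Only Comet contains b, so Comet is forced; the remaining 4 items need at least 2 more groups (each remaining group adds at most 3) — so at least 3 groups are needed, and 3 is optimal.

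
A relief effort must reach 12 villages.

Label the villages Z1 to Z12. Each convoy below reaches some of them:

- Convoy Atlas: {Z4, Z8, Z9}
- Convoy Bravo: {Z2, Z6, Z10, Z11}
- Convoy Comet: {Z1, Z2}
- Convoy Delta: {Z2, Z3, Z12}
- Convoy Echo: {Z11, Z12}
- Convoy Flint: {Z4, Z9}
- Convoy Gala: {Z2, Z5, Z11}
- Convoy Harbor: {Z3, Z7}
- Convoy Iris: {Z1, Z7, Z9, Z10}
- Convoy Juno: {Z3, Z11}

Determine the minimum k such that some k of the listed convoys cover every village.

5

Take {Atlas, Bravo, Delta, Gala, Iris}. Their union is {Z1, Z2, Z3, Z4, Z5, Z6, Z7, Z8, Z9, Z10, Z11, Z12}, which is all 12 villages.
No 4 of the 10 convoys cover everything (all 210 combinations miss at least one village), so 5 is optimal.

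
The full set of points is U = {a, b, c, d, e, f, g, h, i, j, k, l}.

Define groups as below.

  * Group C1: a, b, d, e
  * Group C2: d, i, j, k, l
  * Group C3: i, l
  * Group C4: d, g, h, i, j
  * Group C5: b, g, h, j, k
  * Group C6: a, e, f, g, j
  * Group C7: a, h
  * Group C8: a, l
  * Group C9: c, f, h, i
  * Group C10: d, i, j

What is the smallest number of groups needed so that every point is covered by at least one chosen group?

4

Take {C1, C2, C5, C9}. Their union is {a, b, c, d, e, f, g, h, i, j, k, l}, which is all 12 points.
No 3 of the 10 groups cover everything (all 120 combinations miss at least one point), so 4 is optimal.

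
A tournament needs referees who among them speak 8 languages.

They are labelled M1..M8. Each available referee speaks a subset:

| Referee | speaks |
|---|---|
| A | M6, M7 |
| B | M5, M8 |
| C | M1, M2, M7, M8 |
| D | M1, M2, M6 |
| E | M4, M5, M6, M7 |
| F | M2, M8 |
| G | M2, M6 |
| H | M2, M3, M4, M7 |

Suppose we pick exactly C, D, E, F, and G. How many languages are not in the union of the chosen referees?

1

Union of C, D, E, F, G = {M1, M2, M4, M5, M6, M7, M8}.
Not covered: M3 — 1 language.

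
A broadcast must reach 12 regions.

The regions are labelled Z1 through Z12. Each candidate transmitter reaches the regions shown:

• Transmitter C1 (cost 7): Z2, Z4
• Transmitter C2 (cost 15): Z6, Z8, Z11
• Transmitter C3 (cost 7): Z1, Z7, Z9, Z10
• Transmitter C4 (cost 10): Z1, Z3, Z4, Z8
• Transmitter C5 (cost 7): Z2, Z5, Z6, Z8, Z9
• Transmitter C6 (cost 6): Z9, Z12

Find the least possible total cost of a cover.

C2, C3, C4, C5, C6 together cover every region (C2 ∪ C3 ∪ C4 ∪ C5 ∪ C6 = {Z1, Z2, Z3, Z4, Z5, Z6, Z7, Z8, Z9, Z10, Z11, Z12}); total cost 15 + 7 + 10 + 7 + 6 = 45.
No covering selection has total cost below 45.

45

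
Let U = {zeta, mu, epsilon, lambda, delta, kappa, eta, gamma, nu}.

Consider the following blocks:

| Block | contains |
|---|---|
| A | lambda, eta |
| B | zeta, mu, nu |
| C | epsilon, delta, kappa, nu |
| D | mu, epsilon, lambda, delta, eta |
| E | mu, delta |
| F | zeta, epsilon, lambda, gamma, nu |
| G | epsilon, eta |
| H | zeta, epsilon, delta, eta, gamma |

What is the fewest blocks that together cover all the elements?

Take {C, D, F}. Their union is {zeta, mu, epsilon, lambda, delta, kappa, eta, gamma, nu}, which is all 9 elements.
Only C contains kappa, so C is forced; the remaining 5 elements need at least 2 more blocks (each remaining block adds at most 3) — so at least 3 blocks are needed, and 3 is optimal.

3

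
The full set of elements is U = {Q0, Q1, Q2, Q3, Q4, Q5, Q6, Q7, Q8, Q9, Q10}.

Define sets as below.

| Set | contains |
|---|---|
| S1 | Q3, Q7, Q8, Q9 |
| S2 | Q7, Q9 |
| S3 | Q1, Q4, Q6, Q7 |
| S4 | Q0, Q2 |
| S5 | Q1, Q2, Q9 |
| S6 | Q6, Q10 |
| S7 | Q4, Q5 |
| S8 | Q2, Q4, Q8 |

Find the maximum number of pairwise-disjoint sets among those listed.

4

S1, S4, S6, S7 are pairwise disjoint (S1={Q3,Q7,Q8,Q9}; S4={Q0,Q2}; S6={Q6,Q10}; S7={Q4,Q5}).
Every remaining set overlaps one of these, and no 5 of the listed sets are pairwise disjoint, so 4 is the maximum.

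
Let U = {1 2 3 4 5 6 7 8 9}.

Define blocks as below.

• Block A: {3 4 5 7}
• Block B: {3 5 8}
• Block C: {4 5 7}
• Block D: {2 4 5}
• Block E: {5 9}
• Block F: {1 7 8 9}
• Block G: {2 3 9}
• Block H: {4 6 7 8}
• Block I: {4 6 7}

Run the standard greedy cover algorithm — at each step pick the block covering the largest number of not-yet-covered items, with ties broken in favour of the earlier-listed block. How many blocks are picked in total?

4

Greedy: pick A (covers 4 new) → pick F (covers 3 new) → pick D (covers 1 new) → pick H (covers 1 new). Total picks: 4.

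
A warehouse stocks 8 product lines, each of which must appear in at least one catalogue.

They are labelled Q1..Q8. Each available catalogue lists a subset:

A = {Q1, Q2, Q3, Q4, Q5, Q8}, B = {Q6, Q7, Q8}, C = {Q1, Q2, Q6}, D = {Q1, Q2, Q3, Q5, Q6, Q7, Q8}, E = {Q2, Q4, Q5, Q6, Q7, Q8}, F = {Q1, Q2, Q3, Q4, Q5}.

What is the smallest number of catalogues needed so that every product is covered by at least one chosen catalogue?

Take {B, F}. Their union is {Q1, Q2, Q3, Q4, Q5, Q6, Q7, Q8}, which is all 8 products.
No single catalogue has all 8 products (the largest, D, has 7), so 2 is optimal.

2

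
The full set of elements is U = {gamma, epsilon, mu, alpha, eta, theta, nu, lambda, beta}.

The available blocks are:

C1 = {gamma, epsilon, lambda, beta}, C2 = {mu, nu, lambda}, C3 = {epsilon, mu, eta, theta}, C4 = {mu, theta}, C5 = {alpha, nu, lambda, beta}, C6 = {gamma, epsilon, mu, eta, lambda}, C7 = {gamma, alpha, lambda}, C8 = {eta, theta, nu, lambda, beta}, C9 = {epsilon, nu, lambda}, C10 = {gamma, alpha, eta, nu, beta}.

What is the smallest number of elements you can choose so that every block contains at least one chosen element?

3

Take H = {theta, lambda, beta}. Each listed block contains at least one of these, so H is a hitting set of size 3.
No choice of 2 elements meets every block, so 3 is the minimum.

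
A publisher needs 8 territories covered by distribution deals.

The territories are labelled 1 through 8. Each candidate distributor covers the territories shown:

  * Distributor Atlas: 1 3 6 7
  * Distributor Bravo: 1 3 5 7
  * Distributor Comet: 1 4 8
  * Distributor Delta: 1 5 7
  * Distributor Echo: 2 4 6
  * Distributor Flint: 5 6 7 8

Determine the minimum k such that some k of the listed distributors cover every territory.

Take {Bravo, Echo, Flint}. Their union is {1, 2, 3, 4, 5, 6, 7, 8}, which is all 8 territories.
Only Echo contains 2, so Echo is forced; the remaining 5 territories need at least 2 more distributors (each remaining distributor adds at most 4) — so at least 3 distributors are needed, and 3 is optimal.

3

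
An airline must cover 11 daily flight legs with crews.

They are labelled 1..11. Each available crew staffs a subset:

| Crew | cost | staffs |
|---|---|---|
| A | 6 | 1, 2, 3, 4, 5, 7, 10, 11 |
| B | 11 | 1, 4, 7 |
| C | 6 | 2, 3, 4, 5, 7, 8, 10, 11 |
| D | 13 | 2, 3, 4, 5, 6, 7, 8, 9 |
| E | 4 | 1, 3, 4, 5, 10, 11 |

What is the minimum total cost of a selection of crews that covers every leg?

D, E together cover every leg (D ∪ E = {1, 2, 3, 4, 5, 6, 7, 8, 9, 10, 11}); total cost 13 + 4 = 17.
The greedy pick E, C, D costs 23; no covering selection beats 17.

17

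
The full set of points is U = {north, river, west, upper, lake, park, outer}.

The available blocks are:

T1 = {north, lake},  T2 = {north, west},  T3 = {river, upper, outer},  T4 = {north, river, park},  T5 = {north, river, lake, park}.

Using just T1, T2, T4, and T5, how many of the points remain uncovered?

2

Union of T1, T2, T4, T5 = {north, river, west, lake, park}.
Not covered: upper, outer — 2 points.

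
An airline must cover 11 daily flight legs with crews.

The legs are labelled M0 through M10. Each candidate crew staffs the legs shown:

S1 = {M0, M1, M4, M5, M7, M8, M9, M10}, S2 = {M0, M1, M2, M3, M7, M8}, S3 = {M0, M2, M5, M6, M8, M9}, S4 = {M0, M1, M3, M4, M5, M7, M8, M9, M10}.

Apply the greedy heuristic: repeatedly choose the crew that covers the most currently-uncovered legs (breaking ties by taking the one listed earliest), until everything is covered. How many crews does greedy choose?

2

Greedy: pick S4 (covers 9 new) → pick S3 (covers 2 new). Total picks: 2.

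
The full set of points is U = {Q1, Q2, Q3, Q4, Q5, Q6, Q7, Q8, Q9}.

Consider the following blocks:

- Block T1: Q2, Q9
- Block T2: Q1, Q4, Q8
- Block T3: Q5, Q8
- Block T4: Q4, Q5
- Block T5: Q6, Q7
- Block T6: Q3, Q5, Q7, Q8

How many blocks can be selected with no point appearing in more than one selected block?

3

T1, T2, T5 are pairwise disjoint (T1={Q2,Q9}; T2={Q1,Q4,Q8}; T5={Q6,Q7}).
Every remaining block overlaps one of these, and no 4 of the listed blocks are pairwise disjoint, so 3 is the maximum.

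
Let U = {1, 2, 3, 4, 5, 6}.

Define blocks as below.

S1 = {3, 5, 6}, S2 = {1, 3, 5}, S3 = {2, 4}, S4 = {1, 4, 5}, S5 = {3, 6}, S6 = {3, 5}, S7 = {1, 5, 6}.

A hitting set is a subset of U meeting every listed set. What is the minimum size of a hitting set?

3

The 3 elements {2, 3, 5} hit every block.
No choice of 2 elements meets every block, so 3 is the minimum.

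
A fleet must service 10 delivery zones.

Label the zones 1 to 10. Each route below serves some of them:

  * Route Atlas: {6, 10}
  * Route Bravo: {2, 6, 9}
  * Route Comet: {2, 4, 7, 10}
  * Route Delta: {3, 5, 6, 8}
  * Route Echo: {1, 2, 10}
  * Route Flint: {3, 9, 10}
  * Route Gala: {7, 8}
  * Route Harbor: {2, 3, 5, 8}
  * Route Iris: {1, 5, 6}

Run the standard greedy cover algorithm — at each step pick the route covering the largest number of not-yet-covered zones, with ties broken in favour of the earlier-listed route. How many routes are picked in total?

Greedy: pick Comet (covers 4 new) → pick Delta (covers 4 new) → pick Bravo (covers 1 new) → pick Echo (covers 1 new). Total picks: 4.

4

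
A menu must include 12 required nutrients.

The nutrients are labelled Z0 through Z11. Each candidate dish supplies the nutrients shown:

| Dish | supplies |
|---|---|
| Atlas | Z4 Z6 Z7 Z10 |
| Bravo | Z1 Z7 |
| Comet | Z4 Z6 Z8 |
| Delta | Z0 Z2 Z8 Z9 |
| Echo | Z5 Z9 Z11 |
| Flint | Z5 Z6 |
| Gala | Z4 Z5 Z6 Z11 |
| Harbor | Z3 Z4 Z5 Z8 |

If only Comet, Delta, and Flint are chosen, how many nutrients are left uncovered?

Union of Comet, Delta, Flint = {Z0, Z2, Z4, Z5, Z6, Z8, Z9}.
Not covered: Z1, Z3, Z7, Z10, Z11 — 5 nutrients.

5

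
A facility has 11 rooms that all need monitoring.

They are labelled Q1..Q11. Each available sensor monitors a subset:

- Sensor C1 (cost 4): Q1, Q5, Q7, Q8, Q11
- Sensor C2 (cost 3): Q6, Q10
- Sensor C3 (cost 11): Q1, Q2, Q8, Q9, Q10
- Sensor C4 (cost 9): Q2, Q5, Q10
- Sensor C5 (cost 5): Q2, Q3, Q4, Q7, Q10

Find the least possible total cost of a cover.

23

C1, C2, C3, C5 together cover every room (C1 ∪ C2 ∪ C3 ∪ C5 = {Q1, Q2, Q3, Q4, Q5, Q6, Q7, Q8, Q9, Q10, Q11}); total cost 4 + 3 + 11 + 5 = 23.
No covering selection has total cost below 23.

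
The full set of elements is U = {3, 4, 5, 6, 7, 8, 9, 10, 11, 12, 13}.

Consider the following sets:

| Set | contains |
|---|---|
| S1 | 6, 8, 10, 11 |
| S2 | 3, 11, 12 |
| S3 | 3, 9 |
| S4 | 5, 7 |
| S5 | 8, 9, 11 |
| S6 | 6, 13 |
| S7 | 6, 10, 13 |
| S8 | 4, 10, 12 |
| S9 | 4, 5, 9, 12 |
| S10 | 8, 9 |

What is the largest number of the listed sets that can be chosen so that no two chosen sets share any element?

S2, S4, S6, S10 are pairwise disjoint (S2={3,11,12}; S4={5,7}; S6={6,13}; S10={8,9}).
Every remaining set overlaps one of these, and no 5 of the listed sets are pairwise disjoint, so 4 is the maximum.

4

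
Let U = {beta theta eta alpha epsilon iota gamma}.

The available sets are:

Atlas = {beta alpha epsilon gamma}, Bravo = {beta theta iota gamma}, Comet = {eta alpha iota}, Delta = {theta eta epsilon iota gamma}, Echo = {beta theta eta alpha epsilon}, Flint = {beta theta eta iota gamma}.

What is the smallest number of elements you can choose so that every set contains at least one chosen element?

2

Take H = {beta, iota}. Each listed set contains at least one of these, so H is a hitting set of size 2.
No single element lies in every set, so at least 2 are needed and 2 is optimal.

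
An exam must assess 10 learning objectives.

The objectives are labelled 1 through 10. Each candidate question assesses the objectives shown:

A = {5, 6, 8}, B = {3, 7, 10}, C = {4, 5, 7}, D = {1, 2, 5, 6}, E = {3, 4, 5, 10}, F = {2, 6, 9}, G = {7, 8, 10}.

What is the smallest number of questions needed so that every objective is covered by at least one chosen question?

Take {D, E, F, G}. Their union is {1, 2, 3, 4, 5, 6, 7, 8, 9, 10}, which is all 10 objectives.
No 3 of the 7 questions cover everything (all 35 combinations miss at least one objective), so 4 is optimal.

4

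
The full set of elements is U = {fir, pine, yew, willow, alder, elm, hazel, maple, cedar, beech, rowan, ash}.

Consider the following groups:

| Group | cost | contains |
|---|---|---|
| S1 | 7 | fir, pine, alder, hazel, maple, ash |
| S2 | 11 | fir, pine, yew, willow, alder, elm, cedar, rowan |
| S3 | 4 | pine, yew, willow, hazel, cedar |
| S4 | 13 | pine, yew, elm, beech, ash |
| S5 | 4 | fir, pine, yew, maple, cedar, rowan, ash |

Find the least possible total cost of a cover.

28

S1, S3, S4, S5 together cover every element (S1 ∪ S3 ∪ S4 ∪ S5 = {fir, pine, yew, willow, alder, elm, hazel, maple, cedar, beech, rowan, ash}); total cost 7 + 4 + 13 + 4 = 28.
The greedy pick S5, S3, S2, S4 costs 32; no covering selection beats 28.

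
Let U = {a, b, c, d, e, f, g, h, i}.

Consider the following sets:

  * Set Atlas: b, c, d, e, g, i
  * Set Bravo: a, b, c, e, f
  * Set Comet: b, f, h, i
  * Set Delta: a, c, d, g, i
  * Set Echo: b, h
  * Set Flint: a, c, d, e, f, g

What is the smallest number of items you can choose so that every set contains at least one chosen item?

Take T = {b, d}. Each listed set contains at least one of these, so T is a hitting set of size 2.
The sets Delta, Echo are pairwise disjoint, so any hitting set needs a separate item for each — at least 2. Hence 2 is optimal.

2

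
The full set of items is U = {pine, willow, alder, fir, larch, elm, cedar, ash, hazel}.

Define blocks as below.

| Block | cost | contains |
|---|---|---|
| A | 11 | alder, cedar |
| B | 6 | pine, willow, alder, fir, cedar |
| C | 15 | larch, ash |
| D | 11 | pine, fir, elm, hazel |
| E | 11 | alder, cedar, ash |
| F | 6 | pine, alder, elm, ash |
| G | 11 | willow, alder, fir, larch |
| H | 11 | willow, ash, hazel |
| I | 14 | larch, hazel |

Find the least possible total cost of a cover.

26

B, F, I together cover every item (B ∪ F ∪ I = {pine, willow, alder, fir, larch, elm, cedar, ash, hazel}); total cost 6 + 6 + 14 = 26.
No covering selection has total cost below 26.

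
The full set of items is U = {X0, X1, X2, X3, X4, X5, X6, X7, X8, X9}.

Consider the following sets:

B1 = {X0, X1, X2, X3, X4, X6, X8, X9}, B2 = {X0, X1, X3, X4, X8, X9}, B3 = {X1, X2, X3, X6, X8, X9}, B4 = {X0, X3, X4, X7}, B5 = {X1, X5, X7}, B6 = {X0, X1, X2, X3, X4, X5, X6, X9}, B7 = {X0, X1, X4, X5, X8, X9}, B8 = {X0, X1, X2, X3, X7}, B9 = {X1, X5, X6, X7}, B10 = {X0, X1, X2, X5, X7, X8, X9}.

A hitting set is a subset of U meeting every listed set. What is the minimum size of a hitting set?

Take H = {X7, X9}. Each listed set contains at least one of these, so H is a hitting set of size 2.
No single item lies in every set, so at least 2 are needed and 2 is optimal.

2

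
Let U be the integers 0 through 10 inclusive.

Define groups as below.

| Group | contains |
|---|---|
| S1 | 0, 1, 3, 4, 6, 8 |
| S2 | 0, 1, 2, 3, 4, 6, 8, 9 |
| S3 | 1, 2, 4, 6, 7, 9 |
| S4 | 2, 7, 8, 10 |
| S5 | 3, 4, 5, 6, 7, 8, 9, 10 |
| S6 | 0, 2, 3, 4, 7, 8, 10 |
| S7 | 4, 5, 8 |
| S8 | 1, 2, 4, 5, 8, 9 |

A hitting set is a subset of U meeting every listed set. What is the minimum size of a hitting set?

2

H = {2, 8} meets every group (each contains at least one member of H), and |H| = 2.
No single point lies in every group, so at least 2 are needed and 2 is optimal.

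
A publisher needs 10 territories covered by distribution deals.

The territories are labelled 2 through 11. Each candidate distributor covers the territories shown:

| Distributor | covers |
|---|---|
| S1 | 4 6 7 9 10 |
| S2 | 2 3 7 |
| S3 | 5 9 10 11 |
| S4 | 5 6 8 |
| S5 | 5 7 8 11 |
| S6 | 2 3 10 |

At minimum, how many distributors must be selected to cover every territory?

3

Take {S1, S2, S5}. Their union is {2, 3, 4, 5, 6, 7, 8, 9, 10, 11}, which is all 10 territories.
Only S1 contains 4, so S1 is forced; the remaining 5 territories need at least 2 more distributors (each remaining distributor adds at most 3) — so at least 3 distributors are needed, and 3 is optimal.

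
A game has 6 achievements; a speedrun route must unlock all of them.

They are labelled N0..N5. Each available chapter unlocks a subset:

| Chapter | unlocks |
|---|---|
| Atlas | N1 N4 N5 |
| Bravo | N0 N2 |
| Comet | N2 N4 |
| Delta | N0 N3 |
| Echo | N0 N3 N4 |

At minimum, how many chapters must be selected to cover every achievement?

Take {Atlas, Comet, Echo}. Their union is {N0, N1, N2, N3, N4, N5}, which is all 6 achievements.
Only Atlas contains N1, so Atlas is forced; the remaining 3 achievements need at least 2 more chapters (each remaining chapter adds at most 2) — so at least 3 chapters are needed, and 3 is optimal.

3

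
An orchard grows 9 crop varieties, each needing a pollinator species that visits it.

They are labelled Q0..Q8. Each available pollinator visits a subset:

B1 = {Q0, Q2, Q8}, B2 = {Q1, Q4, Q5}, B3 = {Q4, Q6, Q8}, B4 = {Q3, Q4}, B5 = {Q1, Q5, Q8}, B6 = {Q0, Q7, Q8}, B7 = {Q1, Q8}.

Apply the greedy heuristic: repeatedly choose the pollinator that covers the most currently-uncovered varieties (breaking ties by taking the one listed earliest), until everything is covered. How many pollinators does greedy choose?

Greedy: pick B1 (covers 3 new) → pick B2 (covers 3 new) → pick B3 (covers 1 new) → pick B4 (covers 1 new) → pick B6 (covers 1 new). Total picks: 5.

5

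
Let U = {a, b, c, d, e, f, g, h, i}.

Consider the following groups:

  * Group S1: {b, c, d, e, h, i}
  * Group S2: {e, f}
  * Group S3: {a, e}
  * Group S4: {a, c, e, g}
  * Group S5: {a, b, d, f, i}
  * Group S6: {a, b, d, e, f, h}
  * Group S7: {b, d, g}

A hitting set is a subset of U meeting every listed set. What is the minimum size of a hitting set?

2

The 2 points {b, e} hit every group.
The groups S2, S7 are pairwise disjoint, so any hitting set needs a separate point for each — at least 2. Hence 2 is optimal.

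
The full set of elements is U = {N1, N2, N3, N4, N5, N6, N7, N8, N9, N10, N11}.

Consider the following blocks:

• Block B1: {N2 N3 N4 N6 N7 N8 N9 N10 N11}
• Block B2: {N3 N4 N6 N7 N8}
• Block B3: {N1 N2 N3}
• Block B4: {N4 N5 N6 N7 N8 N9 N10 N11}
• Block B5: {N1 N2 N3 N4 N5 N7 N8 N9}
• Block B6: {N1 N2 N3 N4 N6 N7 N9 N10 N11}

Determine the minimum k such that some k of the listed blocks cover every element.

2

B4 and B5 cover everything between them: the union {N1, N2, N3, N4, N5, N6, N7, N8, N9, N10, N11} is all of U.
No single block has all 11 elements (the largest, B1, has 9), so 2 is optimal.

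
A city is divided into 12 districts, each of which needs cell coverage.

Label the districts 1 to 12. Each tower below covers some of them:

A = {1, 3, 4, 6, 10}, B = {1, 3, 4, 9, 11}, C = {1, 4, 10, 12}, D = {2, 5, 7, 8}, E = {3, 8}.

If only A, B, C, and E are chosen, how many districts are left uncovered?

3

Union of A, B, C, E = {1, 3, 4, 6, 8, 9, 10, 11, 12}.
Not covered: 2, 5, 7 — 3 districts.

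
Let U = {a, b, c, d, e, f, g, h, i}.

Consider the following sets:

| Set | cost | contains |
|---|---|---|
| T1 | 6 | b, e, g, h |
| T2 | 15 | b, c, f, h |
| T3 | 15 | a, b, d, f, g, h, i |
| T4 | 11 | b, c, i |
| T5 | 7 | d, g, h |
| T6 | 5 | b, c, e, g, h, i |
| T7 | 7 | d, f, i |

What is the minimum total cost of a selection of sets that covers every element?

T3, T6 together cover every element (T3 ∪ T6 = {a, b, c, d, e, f, g, h, i}); total cost 15 + 5 = 20.
The greedy pick T6, T7, T3 costs 27; no covering selection beats 20.

20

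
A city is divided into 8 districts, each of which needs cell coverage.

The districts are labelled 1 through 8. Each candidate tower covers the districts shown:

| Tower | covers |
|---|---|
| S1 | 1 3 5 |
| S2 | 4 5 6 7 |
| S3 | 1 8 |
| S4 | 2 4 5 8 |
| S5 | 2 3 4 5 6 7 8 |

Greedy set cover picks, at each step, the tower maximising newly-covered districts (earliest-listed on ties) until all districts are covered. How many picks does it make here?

2

Greedy: pick S5 (covers 7 new) → pick S1 (covers 1 new). Total picks: 2.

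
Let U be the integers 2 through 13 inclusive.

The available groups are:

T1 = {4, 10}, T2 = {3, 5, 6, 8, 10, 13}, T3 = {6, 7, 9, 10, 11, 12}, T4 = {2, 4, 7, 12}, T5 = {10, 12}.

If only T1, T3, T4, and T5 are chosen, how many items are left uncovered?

4

Union of T1, T3, T4, T5 = {2, 4, 6, 7, 9, 10, 11, 12}.
Not covered: 3, 5, 8, 13 — 4 items.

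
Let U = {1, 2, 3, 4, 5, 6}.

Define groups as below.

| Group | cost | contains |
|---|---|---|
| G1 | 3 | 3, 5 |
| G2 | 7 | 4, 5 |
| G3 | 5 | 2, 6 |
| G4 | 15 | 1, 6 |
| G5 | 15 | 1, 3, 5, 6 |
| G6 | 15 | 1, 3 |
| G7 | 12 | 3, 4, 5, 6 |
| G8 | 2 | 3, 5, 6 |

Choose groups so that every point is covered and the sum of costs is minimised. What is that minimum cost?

G2, G3, G5 together cover every point (G2 ∪ G3 ∪ G5 = {1, 2, 3, 4, 5, 6}); total cost 7 + 5 + 15 = 27.
The greedy pick G8, G3, G2, G4 costs 29; no covering selection beats 27.

27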